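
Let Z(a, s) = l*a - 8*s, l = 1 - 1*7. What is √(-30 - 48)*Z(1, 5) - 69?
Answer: -69 - 46*I*√78 ≈ -69.0 - 406.26*I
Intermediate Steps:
l = -6 (l = 1 - 7 = -6)
Z(a, s) = -8*s - 6*a (Z(a, s) = -6*a - 8*s = -8*s - 6*a)
√(-30 - 48)*Z(1, 5) - 69 = √(-30 - 48)*(-8*5 - 6*1) - 69 = √(-78)*(-40 - 6) - 69 = (I*√78)*(-46) - 69 = -46*I*√78 - 69 = -69 - 46*I*√78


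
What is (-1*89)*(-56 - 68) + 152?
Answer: 11188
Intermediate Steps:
(-1*89)*(-56 - 68) + 152 = -89*(-124) + 152 = 11036 + 152 = 11188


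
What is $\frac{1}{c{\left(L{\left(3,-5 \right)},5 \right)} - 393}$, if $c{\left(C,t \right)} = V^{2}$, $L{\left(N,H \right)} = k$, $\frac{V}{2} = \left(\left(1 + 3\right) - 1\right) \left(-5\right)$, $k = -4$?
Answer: $\frac{1}{507} \approx 0.0019724$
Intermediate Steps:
$V = -30$ ($V = 2 \left(\left(1 + 3\right) - 1\right) \left(-5\right) = 2 \left(4 - 1\right) \left(-5\right) = 2 \cdot 3 \left(-5\right) = 2 \left(-15\right) = -30$)
$L{\left(N,H \right)} = -4$
$c{\left(C,t \right)} = 900$ ($c{\left(C,t \right)} = \left(-30\right)^{2} = 900$)
$\frac{1}{c{\left(L{\left(3,-5 \right)},5 \right)} - 393} = \frac{1}{900 - 393} = \frac{1}{507}$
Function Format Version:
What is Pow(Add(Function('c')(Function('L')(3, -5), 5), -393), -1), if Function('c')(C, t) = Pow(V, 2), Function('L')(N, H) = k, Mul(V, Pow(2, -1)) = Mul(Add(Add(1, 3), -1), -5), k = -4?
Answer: Rational(1, 507) ≈ 0.0019724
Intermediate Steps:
V = -30 (V = Mul(2, Mul(Add(Add(1, 3), -1), -5)) = Mul(2, Mul(Add(4, -1), -5)) = Mul(2, Mul(3, -5)) = Mul(2, -15) = -30)
Function('L')(N, H) = -4
Function('c')(C, t) = 900 (Function('c')(C, t) = Pow(-30, 2) = 900)
Pow(Add(Function('c')(Function('L')(3, -5), 5), -393), -1) = Pow(Add(900, -393), -1) = Pow(507, -1) = Rational(1, 507)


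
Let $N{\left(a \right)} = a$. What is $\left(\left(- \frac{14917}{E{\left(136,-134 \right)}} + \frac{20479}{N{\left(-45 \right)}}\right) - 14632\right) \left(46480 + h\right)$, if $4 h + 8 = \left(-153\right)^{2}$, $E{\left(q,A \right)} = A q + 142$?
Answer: $- \frac{2569528746448853}{3254760} \approx -7.8947 \cdot 10^{8}$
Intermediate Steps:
$E{\left(q,A \right)} = 142 + A q$
$h = \frac{23401}{4}$ ($h = -2 + \frac{\left(-153\right)^{2}}{4} = -2 + \frac{1}{4} \cdot 23409 = -2 + \frac{23409}{4} = \frac{23401}{4} \approx 5850.3$)
$\left(\left(- \frac{14917}{E{\left(136,-134 \right)}} + \frac{20479}{N{\left(-45 \right)}}\right) - 14632\right) \left(46480 + h\right) = \left(\left(- \frac{14917}{142 - 18224} + \frac{20479}{-45}\right) - 14632\right) \left(46480 + \frac{23401}{4}\right) = \left(\left(- \frac{14917}{142 - 18224} + 20479 \left(- \frac{1}{45}\right)\right) - 14632\right) \frac{209321}{4} = \left(\left(- \frac{14917}{-18082} - \frac{20479}{45}\right) - 14632\right) \frac{209321}{4} = \left(\left(\left(-14917\right) \left(- \frac{1}{18082}\right) - \frac{20479}{45}\right) - 14632\right) \frac{209321}{4} = \left(\left(\frac{14917}{18082} - \frac{20479}{45}\right) - 14632\right) \frac{209321}{4} = \left(- \frac{369630013}{813690} - 14632\right) \frac{209321}{4} = \left(- \frac{12275542093}{813690}\right) \frac{209321}{4} = - \frac{2569528746448853}{3254760}$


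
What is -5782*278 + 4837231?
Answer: 3229835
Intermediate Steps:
-5782*278 + 4837231 = -1607396 + 4837231 = 3229835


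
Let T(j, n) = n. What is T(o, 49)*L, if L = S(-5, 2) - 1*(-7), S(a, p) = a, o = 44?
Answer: 98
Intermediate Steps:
L = 2 (L = -5 - 1*(-7) = -5 + 7 = 2)
T(o, 49)*L = 49*2 = 98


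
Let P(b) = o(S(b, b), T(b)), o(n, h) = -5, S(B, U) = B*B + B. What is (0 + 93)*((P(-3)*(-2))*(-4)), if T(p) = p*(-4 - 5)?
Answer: -3720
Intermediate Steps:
T(p) = -9*p (T(p) = p*(-9) = -9*p)
S(B, U) = B + B² (S(B, U) = B² + B = B + B²)
P(b) = -5
(0 + 93)*((P(-3)*(-2))*(-4)) = (0 + 93)*(-5*(-2)*(-4)) = 93*(10*(-4)) = 93*(-40) = -3720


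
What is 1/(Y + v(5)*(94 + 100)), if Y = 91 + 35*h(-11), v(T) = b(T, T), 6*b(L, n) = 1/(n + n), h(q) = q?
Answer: -30/8723 ≈ -0.0034392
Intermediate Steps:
b(L, n) = 1/(12*n) (b(L, n) = 1/(6*(n + n)) = 1/(6*((2*n))) = (1/(2*n))/6 = 1/(12*n))
v(T) = 1/(12*T)
Y = -294 (Y = 91 + 35*(-11) = 91 - 385 = -294)
1/(Y + v(5)*(94 + 100)) = 1/(-294 + ((1/12)/5)*(94 + 100)) = 1/(-294 + ((1/12)*(⅕))*194) = 1/(-294 + (1/60)*194) = 1/(-294 + 97/30) = 1/(-8723/30) = -30/8723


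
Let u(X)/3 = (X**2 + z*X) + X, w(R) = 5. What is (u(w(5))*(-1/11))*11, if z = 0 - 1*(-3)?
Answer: -135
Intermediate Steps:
z = 3 (z = 0 + 3 = 3)
u(X) = 3*X**2 + 12*X (u(X) = 3*((X**2 + 3*X) + X) = 3*(X**2 + 4*X) = 3*X**2 + 12*X)
(u(w(5))*(-1/11))*11 = ((3*5*(4 + 5))*(-1/11))*11 = ((3*5*9)*(-1*1/11))*11 = (135*(-1/11))*11 = -135/11*11 = -135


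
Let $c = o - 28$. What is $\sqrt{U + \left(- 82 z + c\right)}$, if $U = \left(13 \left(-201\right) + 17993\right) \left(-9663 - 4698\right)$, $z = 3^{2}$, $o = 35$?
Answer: $i \sqrt{220872911} \approx 14862.0 i$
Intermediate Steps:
$z = 9$
$c = 7$ ($c = 35 - 28 = 7$)
$U = -220872180$ ($U = \left(-2613 + 17993\right) \left(-14361\right) = 15380 \left(-14361\right) = -220872180$)
$\sqrt{U + \left(- 82 z + c\right)} = \sqrt{-220872180 + \left(\left(-82\right) 9 + 7\right)} = \sqrt{-220872180 + \left(-738 + 7\right)} = \sqrt{-220872180 - 731} = \sqrt{-220872911} = i \sqrt{220872911}$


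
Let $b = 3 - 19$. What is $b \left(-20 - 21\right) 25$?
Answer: $16400$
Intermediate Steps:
$b = -16$
$b \left(-20 - 21\right) 25 = - 16 \left(-20 - 21\right) 25 = \left(-16\right) \left(-41\right) 25 = 656 \cdot 25 = 16400$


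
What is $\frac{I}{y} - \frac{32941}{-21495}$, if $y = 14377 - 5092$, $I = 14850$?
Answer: $\frac{41670529}{13305405} \approx 3.1319$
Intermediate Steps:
$y = 9285$ ($y = 14377 - 5092 = 9285$)
$\frac{I}{y} - \frac{32941}{-21495} = \frac{14850}{9285} - \frac{32941}{-21495} = 14850 \cdot \frac{1}{9285} - - \frac{32941}{21495} = \frac{990}{619} + \frac{32941}{21495} = \frac{41670529}{13305405}$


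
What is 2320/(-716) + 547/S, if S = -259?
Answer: -248133/46361 ≈ -5.3522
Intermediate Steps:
2320/(-716) + 547/S = 2320/(-716) + 547/(-259) = 2320*(-1/716) + 547*(-1/259) = -580/179 - 547/259 = -248133/46361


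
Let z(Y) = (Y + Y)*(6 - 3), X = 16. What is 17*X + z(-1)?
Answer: 266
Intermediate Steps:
z(Y) = 6*Y (z(Y) = (2*Y)*3 = 6*Y)
17*X + z(-1) = 17*16 + 6*(-1) = 272 - 6 = 266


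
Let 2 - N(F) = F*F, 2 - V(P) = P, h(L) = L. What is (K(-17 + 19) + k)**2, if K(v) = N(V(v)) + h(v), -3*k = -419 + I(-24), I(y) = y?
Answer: 207025/9 ≈ 23003.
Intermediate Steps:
V(P) = 2 - P
k = 443/3 (k = -(-419 - 24)/3 = -1/3*(-443) = 443/3 ≈ 147.67)
N(F) = 2 - F**2 (N(F) = 2 - F*F = 2 - F**2)
K(v) = 2 + v - (2 - v)**2 (K(v) = (2 - (2 - v)**2) + v = 2 + v - (2 - v)**2)
(K(-17 + 19) + k)**2 = ((2 + (-17 + 19) - (-2 + (-17 + 19))**2) + 443/3)**2 = ((2 + 2 - (-2 + 2)**2) + 443/3)**2 = ((2 + 2 - 1*0**2) + 443/3)**2 = ((2 + 2 - 1*0) + 443/3)**2 = ((2 + 2 + 0) + 443/3)**2 = (4 + 443/3)**2 = (455/3)**2 = 207025/9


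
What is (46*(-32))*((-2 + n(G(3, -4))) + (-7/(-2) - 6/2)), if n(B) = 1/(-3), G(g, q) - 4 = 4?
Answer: 8096/3 ≈ 2698.7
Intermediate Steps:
G(g, q) = 8 (G(g, q) = 4 + 4 = 8)
n(B) = -1/3
(46*(-32))*((-2 + n(G(3, -4))) + (-7/(-2) - 6/2)) = (46*(-32))*((-2 - 1/3) + (-7/(-2) - 6/2)) = -1472*(-7/3 + (-7*(-1/2) - 6*1/2)) = -1472*(-7/3 + (7/2 - 3)) = -1472*(-7/3 + 1/2) = -1472*(-11/6) = 8096/3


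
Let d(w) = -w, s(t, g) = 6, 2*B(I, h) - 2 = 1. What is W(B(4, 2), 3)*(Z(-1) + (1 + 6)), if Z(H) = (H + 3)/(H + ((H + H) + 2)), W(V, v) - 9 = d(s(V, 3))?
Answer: 15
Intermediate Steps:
B(I, h) = 3/2 (B(I, h) = 1 + (1/2)*1 = 1 + 1/2 = 3/2)
W(V, v) = 3 (W(V, v) = 9 - 1*6 = 9 - 6 = 3)
Z(H) = (3 + H)/(2 + 3*H) (Z(H) = (3 + H)/(H + (2*H + 2)) = (3 + H)/(H + (2 + 2*H)) = (3 + H)/(2 + 3*H))
W(B(4, 2), 3)*(Z(-1) + (1 + 6)) = 3*((3 - 1)/(2 + 3*(-1)) + (1 + 6)) = 3*(2/(2 - 3) + 7) = 3*(2/(-1) + 7) = 3*(-1*2 + 7) = 3*(-2 + 7) = 3*5 = 15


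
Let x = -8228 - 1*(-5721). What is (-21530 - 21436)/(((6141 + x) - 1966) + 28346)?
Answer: -21483/15007 ≈ -1.4315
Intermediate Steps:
x = -2507 (x = -8228 + 5721 = -2507)
(-21530 - 21436)/(((6141 + x) - 1966) + 28346) = (-21530 - 21436)/(((6141 - 2507) - 1966) + 28346) = -42966/((3634 - 1966) + 28346) = -42966/(1668 + 28346) = -42966/30014 = -42966*1/30014 = -21483/15007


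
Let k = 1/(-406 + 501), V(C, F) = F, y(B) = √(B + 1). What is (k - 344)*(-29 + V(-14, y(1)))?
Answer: 947691/95 - 32679*√2/95 ≈ 9489.2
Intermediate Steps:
y(B) = √(1 + B)
k = 1/95 ≈ 0.010526
(k - 344)*(-29 + V(-14, y(1))) = (1/95 - 344)*(-29 + √(1 + 1)) = -32679*(-29 + √2)/95 = 947691/95 - 32679*√2/95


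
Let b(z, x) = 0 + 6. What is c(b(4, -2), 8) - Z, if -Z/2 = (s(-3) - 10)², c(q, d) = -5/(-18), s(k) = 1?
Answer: 2921/18 ≈ 162.28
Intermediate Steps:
b(z, x) = 6
c(q, d) = 5/18 (c(q, d) = -5*(-1/18) = 5/18)
Z = -162 (Z = -2*(1 - 10)² = -2*(-9)² = -2*81 = -162)
c(b(4, -2), 8) - Z = 5/18 - 1*(-162) = 5/18 + 162 = 2921/18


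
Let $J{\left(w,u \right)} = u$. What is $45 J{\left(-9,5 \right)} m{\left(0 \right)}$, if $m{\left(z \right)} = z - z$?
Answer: $0$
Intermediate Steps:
$m{\left(z \right)} = 0$
$45 J{\left(-9,5 \right)} m{\left(0 \right)} = 45 \cdot 5 \cdot 0 = 225 \cdot 0 = 0$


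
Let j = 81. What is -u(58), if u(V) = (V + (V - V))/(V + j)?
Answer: -58/139 ≈ -0.41727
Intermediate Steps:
u(V) = V/(81 + V) (u(V) = (V + (V - V))/(V + 81) = (V + 0)/(81 + V) = V/(81 + V))
-u(58) = -58/(81 + 58) = -58/139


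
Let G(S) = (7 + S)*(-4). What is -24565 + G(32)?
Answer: -24721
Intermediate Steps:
G(S) = -28 - 4*S
-24565 + G(32) = -24565 + (-28 - 4*32) = -24565 + (-28 - 128) = -24565 - 156 = -24721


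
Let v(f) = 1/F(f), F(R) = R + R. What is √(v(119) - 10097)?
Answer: I*√571934230/238 ≈ 100.48*I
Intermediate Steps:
F(R) = 2*R
v(f) = 1/(2*f)
√(v(119) - 10097) = √((½)/119 - 10097) = √((½)*(1/119) - 10097) = √(1/238 - 10097) = √(-2403085/238) = I*√571934230/238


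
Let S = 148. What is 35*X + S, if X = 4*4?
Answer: 708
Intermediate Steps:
X = 16
35*X + S = 35*16 + 148 = 560 + 148 = 708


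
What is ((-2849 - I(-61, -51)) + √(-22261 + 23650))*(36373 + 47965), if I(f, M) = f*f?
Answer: -554100660 + 84338*√1389 ≈ -5.5096e+8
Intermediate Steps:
I(f, M) = f²
((-2849 - I(-61, -51)) + √(-22261 + 23650))*(36373 + 47965) = ((-2849 - 1*(-61)²) + √(-22261 + 23650))*(36373 + 47965) = ((-2849 - 1*3721) + √1389)*84338 = ((-2849 - 3721) + √1389)*84338 = (-6570 + √1389)*84338 = -554100660 + 84338*√1389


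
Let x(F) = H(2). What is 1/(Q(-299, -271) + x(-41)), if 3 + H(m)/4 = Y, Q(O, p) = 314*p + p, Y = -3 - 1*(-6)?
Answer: -1/85365 ≈ -1.1714e-5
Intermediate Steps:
Y = 3 (Y = -3 + 6 = 3)
Q(O, p) = 315*p
H(m) = 0 (H(m) = -12 + 4*3 = -12 + 12 = 0)
x(F) = 0
1/(Q(-299, -271) + x(-41)) = 1/(315*(-271) + 0) = 1/(-85365 + 0) = 1/(-85365) = -1/85365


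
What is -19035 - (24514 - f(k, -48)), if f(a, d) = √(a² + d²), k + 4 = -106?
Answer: -43549 + 2*√3601 ≈ -43429.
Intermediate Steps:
k = -110 (k = -4 - 106 = -110)
-19035 - (24514 - f(k, -48)) = -19035 - (24514 - √((-110)² + (-48)²)) = -19035 - (24514 - √(12100 + 2304)) = -19035 - (24514 - √14404) = -19035 - (24514 - 2*√3601) = -19035 + (-24514 + 2*√3601) = -43549 + 2*√3601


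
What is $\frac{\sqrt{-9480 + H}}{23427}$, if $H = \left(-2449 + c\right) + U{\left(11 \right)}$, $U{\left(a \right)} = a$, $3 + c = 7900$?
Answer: $\frac{i \sqrt{4021}}{23427} \approx 0.0027068 i$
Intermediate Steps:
$c = 7897$ ($c = -3 + 7900 = 7897$)
$H = 5459$ ($H = \left(-2449 + 7897\right) + 11 = 5448 + 11 = 5459$)
$\frac{\sqrt{-9480 + H}}{23427} = \frac{\sqrt{-9480 + 5459}}{23427} = \sqrt{-4021} \cdot \frac{1}{23427} = i \sqrt{4021} \cdot \frac{1}{23427} = \frac{i \sqrt{4021}}{23427}$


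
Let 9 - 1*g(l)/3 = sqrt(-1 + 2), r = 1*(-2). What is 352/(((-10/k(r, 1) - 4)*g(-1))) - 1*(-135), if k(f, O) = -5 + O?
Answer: 1127/9 ≈ 125.22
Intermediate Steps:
r = -2
g(l) = 24 (g(l) = 27 - 3*sqrt(-1 + 2) = 27 - 3*sqrt(1) = 27 - 3*1 = 27 - 3 = 24)
352/(((-10/k(r, 1) - 4)*g(-1))) - 1*(-135) = 352/(((-10/(-5 + 1) - 4)*24)) - 1*(-135) = 352/(((-10/(-4) - 4)*24)) + 135 = 352/(((-10*(-1/4) - 4)*24)) + 135 = 352/(((5/2 - 4)*24)) + 135 = 352/((-3/2*24)) + 135 = 352/(-36) + 135 = 352*(-1/36) + 135 = -88/9 + 135 = 1127/9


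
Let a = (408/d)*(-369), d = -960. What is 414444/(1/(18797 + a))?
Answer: 78552990483/10 ≈ 7.8553e+9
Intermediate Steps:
a = 6273/40 (a = (408/(-960))*(-369) = (408*(-1/960))*(-369) = -17/40*(-369) = 6273/40 ≈ 156.82)
414444/(1/(18797 + a)) = 414444/(1/(18797 + 6273/40)) = 414444/(1/(758153/40)) = 414444/(40/758153) = 414444*(758153/40) = 78552990483/10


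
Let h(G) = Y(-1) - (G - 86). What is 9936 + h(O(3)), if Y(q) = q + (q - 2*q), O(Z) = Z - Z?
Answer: 10022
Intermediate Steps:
O(Z) = 0
Y(q) = 0 (Y(q) = q - q = 0)
h(G) = 86 - G (h(G) = 0 - (G - 86) = 0 - (-86 + G) = 0 + (86 - G) = 86 - G)
9936 + h(O(3)) = 9936 + (86 - 1*0) = 9936 + (86 + 0) = 9936 + 86 = 10022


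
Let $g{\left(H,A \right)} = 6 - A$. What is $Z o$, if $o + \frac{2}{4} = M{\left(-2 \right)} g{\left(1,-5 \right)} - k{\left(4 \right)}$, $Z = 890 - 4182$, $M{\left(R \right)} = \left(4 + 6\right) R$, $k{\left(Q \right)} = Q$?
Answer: $739054$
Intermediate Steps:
$M{\left(R \right)} = 10 R$
$Z = -3292$
$o = - \frac{449}{2}$ ($o = - \frac{1}{2} + \left(10 \left(-2\right) \left(6 - -5\right) - 4\right) = - \frac{1}{2} - \left(4 + 20 \left(6 + 5\right)\right) = - \frac{1}{2} - 224 = - \frac{449}{2} \approx -224.5$)
$Z o = \left(-3292\right) \left(- \frac{449}{2}\right) = 739054$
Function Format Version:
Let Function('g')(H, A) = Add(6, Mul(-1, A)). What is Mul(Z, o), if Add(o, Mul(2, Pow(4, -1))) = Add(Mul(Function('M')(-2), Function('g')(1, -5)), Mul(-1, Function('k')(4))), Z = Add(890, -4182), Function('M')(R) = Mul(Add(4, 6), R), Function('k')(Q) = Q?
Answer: 739054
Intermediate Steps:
Function('M')(R) = Mul(10, R)
Z = -3292
o = Rational(-449, 2) (o = Add(Rational(-1, 2), Add(Mul(Mul(10, -2), Add(6, Mul(-1, -5))), Mul(-1, 4))) = Add(Rational(-1, 2), Add(Mul(-20, Add(6, 5)), -4)) = Add(Rational(-1, 2), Add(Mul(-20, 11), -4)) = Add(Rational(-1, 2), Add(-220, -4)) = Add(Rational(-1, 2), -224) = Rational(-449, 2) ≈ -224.50)
Mul(Z, o) = Mul(-3292, Rational(-449, 2)) = 739054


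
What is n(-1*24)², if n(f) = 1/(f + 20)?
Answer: 1/16 ≈ 0.062500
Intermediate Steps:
n(f) = 1/(20 + f)
n(-1*24)² = (1/(20 - 1*24))² = (1/(20 - 24))² = (1/(-4))² = (-¼)² = 1/16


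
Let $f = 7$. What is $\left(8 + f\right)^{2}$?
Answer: $225$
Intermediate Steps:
$\left(8 + f\right)^{2} = \left(8 + 7\right)^{2} = 15^{2} = 225$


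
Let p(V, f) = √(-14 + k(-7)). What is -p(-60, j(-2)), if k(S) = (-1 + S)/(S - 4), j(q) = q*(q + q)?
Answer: -I*√1606/11 ≈ -3.6432*I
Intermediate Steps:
j(q) = 2*q² (j(q) = q*(2*q) = 2*q²)
k(S) = (-1 + S)/(-4 + S)
p(V, f) = I*√1606/11 (p(V, f) = √(-14 + (-1 - 7)/(-4 - 7)) = √(-14 - 8/(-11)) = √(-14 - 1/11*(-8)) = √(-14 + 8/11) = √(-146/11) = I*√1606/11)
-p(-60, j(-2)) = -I*√1606/11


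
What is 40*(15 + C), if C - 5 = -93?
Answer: -2920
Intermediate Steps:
C = -88 (C = 5 - 93 = -88)
40*(15 + C) = 40*(15 - 88) = 40*(-73) = -2920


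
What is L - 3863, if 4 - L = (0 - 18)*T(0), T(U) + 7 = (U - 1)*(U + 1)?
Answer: -4003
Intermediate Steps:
T(U) = -7 + (1 + U)*(-1 + U) (T(U) = -7 + (U - 1)*(U + 1) = -7 + (-1 + U)*(1 + U) = -7 + (1 + U)*(-1 + U))
L = -140 (L = 4 - (0 - 18)*(-8 + 0²) = 4 - (-18)*(-8 + 0) = 4 - (-18)*(-8) = 4 - 1*144 = 4 - 144 = -140)
L - 3863 = -140 - 3863 = -4003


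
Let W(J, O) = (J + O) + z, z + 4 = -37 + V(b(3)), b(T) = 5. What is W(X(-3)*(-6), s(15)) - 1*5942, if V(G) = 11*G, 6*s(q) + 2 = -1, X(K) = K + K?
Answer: -11785/2 ≈ -5892.5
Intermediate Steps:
X(K) = 2*K
s(q) = -½ (s(q) = -⅓ + (⅙)*(-1) = -⅓ - ⅙ = -½)
z = 14 (z = -4 + (-37 + 11*5) = -4 + (-37 + 55) = -4 + 18 = 14)
W(J, O) = 14 + J + O (W(J, O) = (J + O) + 14 = 14 + J + O)
W(X(-3)*(-6), s(15)) - 1*5942 = (14 + (2*(-3))*(-6) - ½) - 1*5942 = (14 - 6*(-6) - ½) - 5942 = (14 + 36 - ½) - 5942 = 99/2 - 5942 = -11785/2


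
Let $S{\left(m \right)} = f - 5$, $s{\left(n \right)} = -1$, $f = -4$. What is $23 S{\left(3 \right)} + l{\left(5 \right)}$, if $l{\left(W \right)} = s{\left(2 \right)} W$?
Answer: $-212$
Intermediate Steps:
$S{\left(m \right)} = -9$ ($S{\left(m \right)} = -4 - 5 = -9$)
$l{\left(W \right)} = - W$
$23 S{\left(3 \right)} + l{\left(5 \right)} = 23 \left(-9\right) - 5 = -207 - 5 = -212$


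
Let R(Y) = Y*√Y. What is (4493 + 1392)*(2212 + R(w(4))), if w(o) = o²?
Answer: 13394260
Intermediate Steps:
R(Y) = Y^(3/2)
(4493 + 1392)*(2212 + R(w(4))) = (4493 + 1392)*(2212 + (4²)^(3/2)) = 5885*(2212 + 16^(3/2)) = 5885*(2212 + 64) = 5885*2276 = 13394260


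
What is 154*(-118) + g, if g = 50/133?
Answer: -2416826/133 ≈ -18172.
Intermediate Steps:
g = 50/133 (g = 50*(1/133) = 50/133 ≈ 0.37594)
154*(-118) + g = 154*(-118) + 50/133 = -18172 + 50/133 = -2416826/133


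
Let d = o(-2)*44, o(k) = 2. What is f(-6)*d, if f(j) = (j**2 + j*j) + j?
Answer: 5808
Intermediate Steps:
f(j) = j + 2*j**2 (f(j) = (j**2 + j**2) + j = 2*j**2 + j = j + 2*j**2)
d = 88 (d = 2*44 = 88)
f(-6)*d = -6*(1 + 2*(-6))*88 = -6*(1 - 12)*88 = -6*(-11)*88 = 66*88 = 5808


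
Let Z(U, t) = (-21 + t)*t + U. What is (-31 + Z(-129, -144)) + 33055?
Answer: 56655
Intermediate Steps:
Z(U, t) = U + t*(-21 + t) (Z(U, t) = t*(-21 + t) + U = U + t*(-21 + t))
(-31 + Z(-129, -144)) + 33055 = (-31 + (-129 + (-144)² - 21*(-144))) + 33055 = (-31 + (-129 + 20736 + 3024)) + 33055 = (-31 + 23631) + 33055 = 23600 + 33055 = 56655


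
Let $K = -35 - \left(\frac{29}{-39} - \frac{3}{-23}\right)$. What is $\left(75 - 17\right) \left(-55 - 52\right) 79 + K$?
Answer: $- \frac{439806623}{897} \approx -4.9031 \cdot 10^{5}$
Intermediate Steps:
$K = - \frac{30845}{897}$ ($K = -35 - \left(29 \left(- \frac{1}{39}\right) - - \frac{3}{23}\right) = -35 - \left(- \frac{29}{39} + \frac{3}{23}\right) = -35 - - \frac{550}{897} = -35 + \frac{550}{897} = - \frac{30845}{897} \approx -34.387$)
$\left(75 - 17\right) \left(-55 - 52\right) 79 + K = \left(75 - 17\right) \left(-55 - 52\right) 79 - \frac{30845}{897} = 58 \left(-107\right) 79 - \frac{30845}{897} = \left(-6206\right) 79 - \frac{30845}{897} = -490274 - \frac{30845}{897} = - \frac{439806623}{897}$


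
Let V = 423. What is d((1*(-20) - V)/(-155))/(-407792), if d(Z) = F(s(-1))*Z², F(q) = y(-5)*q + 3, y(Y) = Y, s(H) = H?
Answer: -196249/1224650350 ≈ -0.00016025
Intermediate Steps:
F(q) = 3 - 5*q (F(q) = -5*q + 3 = 3 - 5*q)
d(Z) = 8*Z² (d(Z) = (3 - 5*(-1))*Z² = (3 + 5)*Z² = 8*Z²)
d((1*(-20) - V)/(-155))/(-407792) = (8*((1*(-20) - 1*423)/(-155))²)/(-407792) = (8*((-20 - 423)*(-1/155))²)*(-1/407792) = (8*(-443*(-1/155))²)*(-1/407792) = (8*(443/155)²)*(-1/407792) = (8*(196249/24025))*(-1/407792) = (1569992/24025)*(-1/407792) = -196249/1224650350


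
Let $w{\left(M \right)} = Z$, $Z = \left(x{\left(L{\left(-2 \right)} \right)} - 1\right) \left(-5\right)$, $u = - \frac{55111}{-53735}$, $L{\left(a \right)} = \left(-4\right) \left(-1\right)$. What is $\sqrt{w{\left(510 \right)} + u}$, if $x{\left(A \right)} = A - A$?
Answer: $\frac{\sqrt{17398640710}}{53735} \approx 2.4547$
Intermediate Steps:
$L{\left(a \right)} = 4$
$x{\left(A \right)} = 0$
$u = \frac{55111}{53735}$ ($u = \left(-55111\right) \left(- \frac{1}{53735}\right) = \frac{55111}{53735} \approx 1.0256$)
$Z = 5$ ($Z = \left(0 - 1\right) \left(-5\right) = \left(-1\right) \left(-5\right) = 5$)
$w{\left(M \right)} = 5$
$\sqrt{w{\left(510 \right)} + u} = \sqrt{5 + \frac{55111}{53735}} = \sqrt{\frac{323786}{53735}} = \frac{\sqrt{17398640710}}{53735}$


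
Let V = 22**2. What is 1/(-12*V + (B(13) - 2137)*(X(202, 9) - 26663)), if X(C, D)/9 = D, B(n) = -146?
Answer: 1/60680898 ≈ 1.6480e-8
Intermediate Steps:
X(C, D) = 9*D
V = 484
1/(-12*V + (B(13) - 2137)*(X(202, 9) - 26663)) = 1/(-12*484 + (-146 - 2137)*(9*9 - 26663)) = 1/(-5808 - 2283*(81 - 26663)) = 1/(-5808 - 2283*(-26582)) = 1/(-5808 + 60686706) = 1/60680898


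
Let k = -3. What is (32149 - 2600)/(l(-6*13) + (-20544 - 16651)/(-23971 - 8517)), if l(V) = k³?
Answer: -959987912/839981 ≈ -1142.9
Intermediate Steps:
l(V) = -27 (l(V) = (-3)³ = -27)
(32149 - 2600)/(l(-6*13) + (-20544 - 16651)/(-23971 - 8517)) = (32149 - 2600)/(-27 + (-20544 - 16651)/(-23971 - 8517)) = 29549/(-27 - 37195/(-32488)) = 29549/(-27 - 37195*(-1/32488)) = 29549/(-27 + 37195/32488) = 29549/(-839981/32488) = 29549*(-32488/839981) = -959987912/839981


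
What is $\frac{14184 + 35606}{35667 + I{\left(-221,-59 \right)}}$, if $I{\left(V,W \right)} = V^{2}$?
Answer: $\frac{24895}{42254} \approx 0.58918$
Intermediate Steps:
$\frac{14184 + 35606}{35667 + I{\left(-221,-59 \right)}} = \frac{14184 + 35606}{35667 + \left(-221\right)^{2}} = \frac{49790}{35667 + 48841} = \frac{49790}{84508} = 49790 \cdot \frac{1}{84508} = \frac{24895}{42254}$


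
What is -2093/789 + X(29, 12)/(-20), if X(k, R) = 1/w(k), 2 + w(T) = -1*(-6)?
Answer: -168229/63120 ≈ -2.6652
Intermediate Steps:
w(T) = 4 (w(T) = -2 - 1*(-6) = -2 + 6 = 4)
X(k, R) = ¼ (X(k, R) = 1/4 = ¼)
-2093/789 + X(29, 12)/(-20) = -2093/789 + (¼)/(-20) = -2093*1/789 + (¼)*(-1/20) = -2093/789 - 1/80 = -168229/63120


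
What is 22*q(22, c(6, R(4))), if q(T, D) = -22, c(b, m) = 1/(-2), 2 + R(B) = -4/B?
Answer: -484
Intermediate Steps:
R(B) = -2 - 4/B
c(b, m) = -½ (c(b, m) = 1*(-½) = -½)
22*q(22, c(6, R(4))) = 22*(-22) = -484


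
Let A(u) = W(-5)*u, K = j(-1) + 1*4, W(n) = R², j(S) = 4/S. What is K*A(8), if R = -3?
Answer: 0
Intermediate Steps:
W(n) = 9 (W(n) = (-3)² = 9)
K = 0 (K = 4/(-1) + 1*4 = 4*(-1) + 4 = -4 + 4 = 0)
A(u) = 9*u
K*A(8) = 0*(9*8) = 0*72 = 0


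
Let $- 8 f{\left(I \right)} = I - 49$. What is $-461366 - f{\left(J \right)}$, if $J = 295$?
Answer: $- \frac{1845341}{4} \approx -4.6134 \cdot 10^{5}$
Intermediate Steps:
$f{\left(I \right)} = \frac{49}{8} - \frac{I}{8}$ ($f{\left(I \right)} = - \frac{I - 49}{8} = - \frac{-49 + I}{8} = \frac{49}{8} - \frac{I}{8}$)
$-461366 - f{\left(J \right)} = -461366 - \left(\frac{49}{8} - \frac{295}{8}\right) = -461366 - - \frac{123}{4} = -461366 + \frac{123}{4} = - \frac{1845341}{4}$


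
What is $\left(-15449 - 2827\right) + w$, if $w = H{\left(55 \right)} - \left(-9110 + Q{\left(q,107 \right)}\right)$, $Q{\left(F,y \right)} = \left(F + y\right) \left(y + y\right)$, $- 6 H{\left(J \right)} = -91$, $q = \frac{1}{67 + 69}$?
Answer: $- \frac{6538283}{204} \approx -32050.0$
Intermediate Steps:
$q = \frac{1}{136} \approx 0.0073529$
$H{\left(J \right)} = \frac{91}{6}$ ($H{\left(J \right)} = \left(- \frac{1}{6}\right) \left(-91\right) = \frac{91}{6}$)
$Q{\left(F,y \right)} = 2 y \left(F + y\right)$ ($Q{\left(F,y \right)} = \left(F + y\right) 2 y = 2 y \left(F + y\right)$)
$w = - \frac{2809979}{204}$ ($w = \frac{91}{6} - \left(-9110 + 2 \cdot 107 \left(\frac{1}{136} + 107\right)\right) = \frac{91}{6} - \left(-9110 + 2 \cdot 107 \cdot \frac{14553}{136}\right) = \frac{91}{6} - \left(-9110 + \frac{1557171}{68}\right) = \frac{91}{6} - \frac{937691}{68} = - \frac{2809979}{204} \approx -13774.0$)
$\left(-15449 - 2827\right) + w = \left(-15449 - 2827\right) - \frac{2809979}{204} = -18276 - \frac{2809979}{204} = - \frac{6538283}{204}$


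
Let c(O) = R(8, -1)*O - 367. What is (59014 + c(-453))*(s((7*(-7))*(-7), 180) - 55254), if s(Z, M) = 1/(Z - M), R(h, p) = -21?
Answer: -613876292160/163 ≈ -3.7661e+9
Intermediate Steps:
c(O) = -367 - 21*O (c(O) = -21*O - 367 = -367 - 21*O)
(59014 + c(-453))*(s((7*(-7))*(-7), 180) - 55254) = (59014 + (-367 - 21*(-453)))*(-1/(180 - 7*(-7)*(-7)) - 55254) = (59014 + (-367 + 9513))*(-1/(180 - (-49)*(-7)) - 55254) = (59014 + 9146)*(-1/(180 - 1*343) - 55254) = 68160*(-1/(180 - 343) - 55254) = 68160*(-1/(-163) - 55254) = 68160*(-1*(-1/163) - 55254) = 68160*(1/163 - 55254) = 68160*(-9006401/163) = -613876292160/163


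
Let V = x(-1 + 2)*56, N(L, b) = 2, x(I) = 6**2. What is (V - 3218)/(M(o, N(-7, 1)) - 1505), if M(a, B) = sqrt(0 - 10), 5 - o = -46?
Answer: 361802/453007 + 1202*I*sqrt(10)/2265035 ≈ 0.79867 + 0.0016781*I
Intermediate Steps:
x(I) = 36
o = 51 (o = 5 - 1*(-46) = 5 + 46 = 51)
M(a, B) = I*sqrt(10) (M(a, B) = sqrt(-10) = I*sqrt(10))
V = 2016 (V = 36*56 = 2016)
(V - 3218)/(M(o, N(-7, 1)) - 1505) = (2016 - 3218)/(I*sqrt(10) - 1505) = -1202/(-1505 + I*sqrt(10))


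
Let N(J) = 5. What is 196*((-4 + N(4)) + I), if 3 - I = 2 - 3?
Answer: 980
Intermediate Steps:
I = 4 (I = 3 - (2 - 3) = 3 - 1*(-1) = 3 + 1 = 4)
196*((-4 + N(4)) + I) = 196*((-4 + 5) + 4) = 196*(1 + 4) = 196*5 = 980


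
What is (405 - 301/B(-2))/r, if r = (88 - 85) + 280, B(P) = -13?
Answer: 5566/3679 ≈ 1.5129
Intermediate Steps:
r = 283 (r = 3 + 280 = 283)
(405 - 301/B(-2))/r = (405 - 301/(-13))/283 = (405 - 301*(-1)/13)*(1/283) = (405 - 1*(-301/13))*(1/283) = (405 + 301/13)*(1/283) = (5566/13)*(1/283) = 5566/3679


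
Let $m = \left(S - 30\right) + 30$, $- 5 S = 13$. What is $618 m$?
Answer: $- \frac{8034}{5} \approx -1606.8$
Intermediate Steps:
$S = - \frac{13}{5}$ ($S = \left(- \frac{1}{5}\right) 13 = - \frac{13}{5} \approx -2.6$)
$m = - \frac{13}{5}$ ($m = \left(- \frac{13}{5} - 30\right) + 30 = - \frac{163}{5} + 30 = - \frac{13}{5} \approx -2.6$)
$618 m = 618 \left(- \frac{13}{5}\right) = - \frac{8034}{5}$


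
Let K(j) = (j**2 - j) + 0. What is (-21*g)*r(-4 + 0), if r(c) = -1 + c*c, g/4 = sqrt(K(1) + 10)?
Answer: -1260*sqrt(10) ≈ -3984.5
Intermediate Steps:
K(j) = j**2 - j
g = 4*sqrt(10) (g = 4*sqrt(1*(-1 + 1) + 10) = 4*sqrt(1*0 + 10) = 4*sqrt(0 + 10) = 4*sqrt(10) ≈ 12.649)
r(c) = -1 + c**2
(-21*g)*r(-4 + 0) = (-84*sqrt(10))*(-1 + (-4 + 0)**2) = (-84*sqrt(10))*(-1 + (-4)**2) = (-84*sqrt(10))*(-1 + 16) = -84*sqrt(10)*15 = -1260*sqrt(10)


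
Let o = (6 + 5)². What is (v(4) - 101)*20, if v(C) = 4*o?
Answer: 7660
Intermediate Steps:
o = 121 (o = 11² = 121)
v(C) = 484 (v(C) = 4*121 = 484)
(v(4) - 101)*20 = (484 - 101)*20 = 383*20 = 7660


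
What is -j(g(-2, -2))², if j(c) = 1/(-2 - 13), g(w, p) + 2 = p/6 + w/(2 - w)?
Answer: -1/225 ≈ -0.0044444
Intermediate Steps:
g(w, p) = -2 + p/6 + w/(2 - w) (g(w, p) = -2 + (p/6 + w/(2 - w)) = -2 + p/6 + w/(2 - w))
j(c) = -1/15 (j(c) = 1/(-15) = -1/15)
-j(g(-2, -2))² = -(-1/15)² = -1*1/225 = -1/225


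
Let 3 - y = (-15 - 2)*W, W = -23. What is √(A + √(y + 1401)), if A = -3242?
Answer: √(-3242 + √1013) ≈ 56.658*I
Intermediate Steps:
y = -388 (y = 3 - (-15 - 2)*(-23) = 3 - (-17)*(-23) = 3 - 1*391 = 3 - 391 = -388)
√(A + √(y + 1401)) = √(-3242 + √(-388 + 1401)) = √(-3242 + √1013)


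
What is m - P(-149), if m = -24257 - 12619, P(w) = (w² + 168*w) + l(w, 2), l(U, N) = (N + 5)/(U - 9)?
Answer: -5379103/158 ≈ -34045.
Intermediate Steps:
l(U, N) = (5 + N)/(-9 + U)
P(w) = w² + 7/(-9 + w) + 168*w (P(w) = (w² + 168*w) + (5 + 2)/(-9 + w) = (w² + 168*w) + 7/(-9 + w) = w² + 7/(-9 + w) + 168*w)
m = -36876
m - P(-149) = -36876 - (7 - 149*(-9 - 149)*(168 - 149))/(-9 - 149) = -36876 - (7 - 149*(-158)*19)/(-158) = -36876 - (-1)*(7 + 447298)/158 = -36876 - (-1)*447305/158 = -36876 - 1*(-447305/158) = -36876 + 447305/158 = -5379103/158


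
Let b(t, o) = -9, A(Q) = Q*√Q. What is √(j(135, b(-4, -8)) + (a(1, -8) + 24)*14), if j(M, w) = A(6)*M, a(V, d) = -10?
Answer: √(196 + 810*√6) ≈ 46.691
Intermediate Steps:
A(Q) = Q^(3/2)
j(M, w) = 6*M*√6 (j(M, w) = 6^(3/2)*M = (6*√6)*M = 6*M*√6)
√(j(135, b(-4, -8)) + (a(1, -8) + 24)*14) = √(6*135*√6 + (-10 + 24)*14) = √(810*√6 + 14*14) = √(810*√6 + 196) = √(196 + 810*√6)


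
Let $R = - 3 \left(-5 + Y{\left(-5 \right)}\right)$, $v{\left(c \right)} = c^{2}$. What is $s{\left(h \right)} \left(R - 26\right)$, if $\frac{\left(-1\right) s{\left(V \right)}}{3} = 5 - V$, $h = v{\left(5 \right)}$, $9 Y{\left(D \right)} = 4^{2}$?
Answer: $-980$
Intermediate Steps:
$Y{\left(D \right)} = \frac{16}{9}$ ($Y{\left(D \right)} = \frac{4^{2}}{9} = \frac{1}{9} \cdot 16 = \frac{16}{9}$)
$R = \frac{29}{3}$ ($R = - 3 \left(-5 + \frac{16}{9}\right) = \left(-3\right) \left(- \frac{29}{9}\right) = \frac{29}{3} \approx 9.6667$)
$h = 25$ ($h = 5^{2} = 25$)
$s{\left(V \right)} = -15 + 3 V$ ($s{\left(V \right)} = - 3 \left(5 - V\right) = -15 + 3 V$)
$s{\left(h \right)} \left(R - 26\right) = \left(-15 + 3 \cdot 25\right) \left(\frac{29}{3} - 26\right) = \left(-15 + 75\right) \left(- \frac{49}{3}\right) = 60 \left(- \frac{49}{3}\right) = -980$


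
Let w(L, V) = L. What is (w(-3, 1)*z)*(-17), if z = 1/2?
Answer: 51/2 ≈ 25.500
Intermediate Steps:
z = ½ ≈ 0.50000
(w(-3, 1)*z)*(-17) = -3*½*(-17) = -3/2*(-17) = 51/2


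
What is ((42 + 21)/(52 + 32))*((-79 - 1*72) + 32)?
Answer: -357/4 ≈ -89.250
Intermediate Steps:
((42 + 21)/(52 + 32))*((-79 - 1*72) + 32) = (63/84)*((-79 - 72) + 32) = (63*(1/84))*(-151 + 32) = (¾)*(-119) = -357/4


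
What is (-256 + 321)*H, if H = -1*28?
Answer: -1820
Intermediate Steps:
H = -28
(-256 + 321)*H = (-256 + 321)*(-28) = 65*(-28) = -1820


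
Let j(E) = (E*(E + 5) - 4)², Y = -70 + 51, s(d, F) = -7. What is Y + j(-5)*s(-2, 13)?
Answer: -131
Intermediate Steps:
Y = -19
j(E) = (-4 + E*(5 + E))² (j(E) = (E*(5 + E) - 4)² = (-4 + E*(5 + E))²)
Y + j(-5)*s(-2, 13) = -19 + (-4 + (-5)² + 5*(-5))²*(-7) = -19 + (-4 + 25 - 25)²*(-7) = -19 + (-4)²*(-7) = -19 + 16*(-7) = -19 - 112 = -131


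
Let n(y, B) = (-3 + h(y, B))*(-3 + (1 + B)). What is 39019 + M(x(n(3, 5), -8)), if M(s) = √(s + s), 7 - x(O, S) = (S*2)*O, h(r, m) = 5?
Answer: 39019 + √206 ≈ 39033.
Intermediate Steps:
n(y, B) = -4 + 2*B (n(y, B) = (-3 + 5)*(-3 + (1 + B)) = 2*(-2 + B) = -4 + 2*B)
x(O, S) = 7 - 2*O*S (x(O, S) = 7 - S*2*O = 7 - 2*S*O = 7 - 2*O*S)
M(s) = √2*√s (M(s) = √(2*s) = √2*√s)
39019 + M(x(n(3, 5), -8)) = 39019 + √2*√(7 - 2*(-4 + 2*5)*(-8)) = 39019 + √2*√(7 - 2*(-4 + 10)*(-8)) = 39019 + √2*√(7 - 2*6*(-8)) = 39019 + √2*√(7 + 96) = 39019 + √2*√103 = 39019 + √206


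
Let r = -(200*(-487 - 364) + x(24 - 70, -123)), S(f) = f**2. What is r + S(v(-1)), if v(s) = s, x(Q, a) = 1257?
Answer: 168944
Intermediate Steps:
r = 168943 (r = -(200*(-487 - 364) + 1257) = -(200*(-851) + 1257) = -(-170200 + 1257) = -1*(-168943) = 168943)
r + S(v(-1)) = 168943 + (-1)**2 = 168943 + 1 = 168944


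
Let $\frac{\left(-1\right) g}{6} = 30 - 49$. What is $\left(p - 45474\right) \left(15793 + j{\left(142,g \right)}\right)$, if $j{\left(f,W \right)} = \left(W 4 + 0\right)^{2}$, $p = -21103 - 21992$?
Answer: $-19815453801$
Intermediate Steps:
$p = -43095$
$g = 114$ ($g = - 6 \left(30 - 49\right) = \left(-6\right) \left(-19\right) = 114$)
$j{\left(f,W \right)} = 16 W^{2}$ ($j{\left(f,W \right)} = \left(4 W + 0\right)^{2} = \left(4 W\right)^{2} = 16 W^{2}$)
$\left(p - 45474\right) \left(15793 + j{\left(142,g \right)}\right) = \left(-43095 - 45474\right) \left(15793 + 16 \cdot 114^{2}\right) = - 88569 \left(15793 + 16 \cdot 12996\right) = - 88569 \left(15793 + 207936\right) = \left(-88569\right) 223729 = -19815453801$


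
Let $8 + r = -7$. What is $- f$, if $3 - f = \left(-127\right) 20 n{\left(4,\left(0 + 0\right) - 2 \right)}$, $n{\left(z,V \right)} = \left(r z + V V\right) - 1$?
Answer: $144777$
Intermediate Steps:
$r = -15$ ($r = -8 - 7 = -15$)
$n{\left(z,V \right)} = -1 + V^{2} - 15 z$ ($n{\left(z,V \right)} = \left(- 15 z + V V\right) - 1 = \left(- 15 z + V^{2}\right) - 1 = \left(V^{2} - 15 z\right) - 1 = -1 + V^{2} - 15 z$)
$f = -144777$ ($f = 3 - \left(-127\right) 20 \left(-1 + \left(\left(0 + 0\right) - 2\right)^{2} - 60\right) = 3 - - 2540 \left(-1 + \left(0 - 2\right)^{2} - 60\right) = 3 - - 2540 \left(-1 + \left(-2\right)^{2} - 60\right) = 3 - - 2540 \left(-1 + 4 - 60\right) = 3 - \left(-2540\right) \left(-57\right) = 3 - 144780 = -144777$)
$- f = \left(-1\right) \left(-144777\right) = 144777$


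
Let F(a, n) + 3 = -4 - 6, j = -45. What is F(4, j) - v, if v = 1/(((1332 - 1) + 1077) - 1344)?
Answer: -13833/1064 ≈ -13.001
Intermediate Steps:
F(a, n) = -13 (F(a, n) = -3 + (-4 - 6) = -3 - 10 = -13)
v = 1/1064 (v = 1/((1331 + 1077) - 1344) = 1/(2408 - 1344) = 1/1064 ≈ 0.00093985)
F(4, j) - v = -13 - 1*1/1064 = -13 - 1/1064 = -13833/1064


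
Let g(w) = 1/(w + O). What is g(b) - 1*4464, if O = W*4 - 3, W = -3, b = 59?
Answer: -196415/44 ≈ -4464.0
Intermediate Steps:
O = -15 (O = -3*4 - 3 = -12 - 3 = -15)
g(w) = 1/(-15 + w) (g(w) = 1/(w - 15) = 1/(-15 + w))
g(b) - 1*4464 = 1/(-15 + 59) - 1*4464 = 1/44 - 4464 = -196415/44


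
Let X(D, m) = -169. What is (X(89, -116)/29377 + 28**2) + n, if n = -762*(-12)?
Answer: 291654687/29377 ≈ 9928.0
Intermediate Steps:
n = 9144
(X(89, -116)/29377 + 28**2) + n = (-169/29377 + 28**2) + 9144 = (-169*1/29377 + 784) + 9144 = (-169/29377 + 784) + 9144 = 23031399/29377 + 9144 = 291654687/29377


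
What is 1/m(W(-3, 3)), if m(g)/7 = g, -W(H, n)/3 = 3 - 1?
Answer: -1/42 ≈ -0.023810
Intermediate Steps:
W(H, n) = -6 (W(H, n) = -3*(3 - 1) = -3*2 = -6)
m(g) = 7*g
1/m(W(-3, 3)) = 1/(7*(-6)) = 1/(-42) = -1/42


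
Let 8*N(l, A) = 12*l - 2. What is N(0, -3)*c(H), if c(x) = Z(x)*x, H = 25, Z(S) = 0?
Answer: 0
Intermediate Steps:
N(l, A) = -¼ + 3*l/2 (N(l, A) = (12*l - 2)/8 = (-2 + 12*l)/8 = -¼ + 3*l/2)
c(x) = 0 (c(x) = 0*x = 0)
N(0, -3)*c(H) = (-¼ + (3/2)*0)*0 = (-¼ + 0)*0 = -¼*0 = 0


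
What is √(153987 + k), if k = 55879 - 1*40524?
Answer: √169342 ≈ 411.51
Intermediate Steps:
k = 15355 (k = 55879 - 40524 = 15355)
√(153987 + k) = √(153987 + 15355) = √169342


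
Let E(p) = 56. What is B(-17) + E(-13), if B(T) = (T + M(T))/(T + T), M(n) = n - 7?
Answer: 1945/34 ≈ 57.206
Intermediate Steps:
M(n) = -7 + n
B(T) = (-7 + 2*T)/(2*T) (B(T) = (T + (-7 + T))/(T + T) = (-7 + 2*T)/((2*T)) = (-7 + 2*T)*(1/(2*T)) = (-7 + 2*T)/(2*T))
B(-17) + E(-13) = (-7/2 - 17)/(-17) + 56 = -1/17*(-41/2) + 56 = 41/34 + 56 = 1945/34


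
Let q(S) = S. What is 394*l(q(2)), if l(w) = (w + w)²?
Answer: 6304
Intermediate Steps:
l(w) = 4*w² (l(w) = (2*w)² = 4*w²)
394*l(q(2)) = 394*(4*2²) = 394*(4*4) = 394*16 = 6304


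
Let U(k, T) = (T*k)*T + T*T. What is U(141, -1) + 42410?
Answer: 42552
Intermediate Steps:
U(k, T) = T² + k*T² (U(k, T) = k*T² + T² = T² + k*T²)
U(141, -1) + 42410 = (-1)²*(1 + 141) + 42410 = 1*142 + 42410 = 142 + 42410 = 42552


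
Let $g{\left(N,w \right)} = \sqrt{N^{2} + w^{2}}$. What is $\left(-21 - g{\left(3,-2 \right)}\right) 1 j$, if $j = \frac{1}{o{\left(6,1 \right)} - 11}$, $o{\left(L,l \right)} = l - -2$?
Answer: $\frac{21}{8} + \frac{\sqrt{13}}{8} \approx 3.0757$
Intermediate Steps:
$o{\left(L,l \right)} = 2 + l$ ($o{\left(L,l \right)} = l + 2 = 2 + l$)
$j = - \frac{1}{8}$ ($j = \frac{1}{\left(2 + 1\right) - 11} = \frac{1}{3 - 11} = \frac{1}{-8} = - \frac{1}{8} \approx -0.125$)
$\left(-21 - g{\left(3,-2 \right)}\right) 1 j = \left(-21 - \sqrt{3^{2} + \left(-2\right)^{2}}\right) 1 \left(- \frac{1}{8}\right) = \left(-21 - \sqrt{9 + 4}\right) 1 \left(- \frac{1}{8}\right) = \left(-21 - \sqrt{13}\right) 1 \left(- \frac{1}{8}\right) = \left(-21 - \sqrt{13}\right) \left(- \frac{1}{8}\right) = \frac{21}{8} + \frac{\sqrt{13}}{8}$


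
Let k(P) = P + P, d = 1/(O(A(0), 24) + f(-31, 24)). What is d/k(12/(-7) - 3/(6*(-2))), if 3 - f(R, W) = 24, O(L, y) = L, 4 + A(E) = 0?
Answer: 14/1025 ≈ 0.013659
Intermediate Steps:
A(E) = -4 (A(E) = -4 + 0 = -4)
f(R, W) = -21 (f(R, W) = 3 - 1*24 = 3 - 24 = -21)
d = -1/25 (d = 1/(-4 - 21) = 1/(-25) = -1/25 ≈ -0.040000)
k(P) = 2*P
d/k(12/(-7) - 3/(6*(-2))) = -1/(2*(12/(-7) - 3/(6*(-2))))/25 = -1/(2*(12*(-⅐) - 3/(-12)))/25 = -1/(2*(-12/7 - 3*(-1/12)))/25 = -1/(2*(-12/7 + ¼))/25 = -1/(25*(2*(-41/28))) = -1/(25*(-41/14)) = -1/25*(-14/41) = 14/1025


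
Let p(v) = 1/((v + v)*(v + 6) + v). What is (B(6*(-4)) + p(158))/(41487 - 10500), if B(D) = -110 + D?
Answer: -6965587/1610766234 ≈ -0.0043244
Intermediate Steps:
p(v) = 1/(v + 2*v*(6 + v)) (p(v) = 1/((2*v)*(6 + v) + v) = 1/(2*v*(6 + v) + v) = 1/(v + 2*v*(6 + v)))
(B(6*(-4)) + p(158))/(41487 - 10500) = ((-110 + 6*(-4)) + 1/(158*(13 + 2*158)))/(41487 - 10500) = ((-110 - 24) + 1/(158*(13 + 316)))/30987 = (-134 + (1/158)/329)*(1/30987) = (-134 + (1/158)*(1/329))*(1/30987) = (-134 + 1/51982)*(1/30987) = -6965587/51982*1/30987 = -6965587/1610766234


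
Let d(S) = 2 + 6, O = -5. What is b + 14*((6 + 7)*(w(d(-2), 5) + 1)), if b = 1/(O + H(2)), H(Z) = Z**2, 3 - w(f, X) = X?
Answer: -183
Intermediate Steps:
d(S) = 8
w(f, X) = 3 - X
b = -1 (b = 1/(-5 + 2**2) = 1/(-5 + 4) = 1/(-1) = -1)
b + 14*((6 + 7)*(w(d(-2), 5) + 1)) = -1 + 14*((6 + 7)*((3 - 1*5) + 1)) = -1 + 14*(13*((3 - 5) + 1)) = -1 + 14*(13*(-2 + 1)) = -1 + 14*(13*(-1)) = -1 + 14*(-13) = -1 - 182 = -183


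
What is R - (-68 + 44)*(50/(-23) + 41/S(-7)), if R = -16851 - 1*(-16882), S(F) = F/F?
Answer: 22145/23 ≈ 962.83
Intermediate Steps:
S(F) = 1
R = 31 (R = -16851 + 16882 = 31)
R - (-68 + 44)*(50/(-23) + 41/S(-7)) = 31 - (-68 + 44)*(50/(-23) + 41/1) = 31 - (-24)*(50*(-1/23) + 41*1) = 31 - (-24)*(-50/23 + 41) = 31 - (-24)*893/23 = 31 - 1*(-21432/23) = 31 + 21432/23 = 22145/23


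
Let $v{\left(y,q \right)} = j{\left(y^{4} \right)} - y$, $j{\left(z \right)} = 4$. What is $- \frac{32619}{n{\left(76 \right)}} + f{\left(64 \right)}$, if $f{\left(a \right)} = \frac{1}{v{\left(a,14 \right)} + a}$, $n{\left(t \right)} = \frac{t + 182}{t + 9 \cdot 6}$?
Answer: $- \frac{2826937}{172} \approx -16436.0$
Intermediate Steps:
$v{\left(y,q \right)} = 4 - y$
$n{\left(t \right)} = \frac{182 + t}{54 + t}$ ($n{\left(t \right)} = \frac{182 + t}{t + 54} = \frac{182 + t}{54 + t}$)
$f{\left(a \right)} = \frac{1}{4}$ ($f{\left(a \right)} = \frac{1}{\left(4 - a\right) + a} = \frac{1}{4}$)
$- \frac{32619}{n{\left(76 \right)}} + f{\left(64 \right)} = - \frac{32619}{\frac{1}{54 + 76} \left(182 + 76\right)} + \frac{1}{4} = - \frac{32619}{\frac{1}{130} \cdot 258} + \frac{1}{4} = - \frac{32619}{\frac{129}{65}} + \frac{1}{4} = \left(-32619\right) \frac{65}{129} + \frac{1}{4} = - \frac{706745}{43} + \frac{1}{4} = - \frac{2826937}{172}$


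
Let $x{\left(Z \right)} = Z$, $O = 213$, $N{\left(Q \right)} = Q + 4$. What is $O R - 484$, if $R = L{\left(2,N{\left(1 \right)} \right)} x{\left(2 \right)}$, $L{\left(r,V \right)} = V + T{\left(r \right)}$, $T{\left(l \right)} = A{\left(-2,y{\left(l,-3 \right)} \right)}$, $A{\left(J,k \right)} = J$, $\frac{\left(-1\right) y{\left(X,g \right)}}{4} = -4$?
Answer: $794$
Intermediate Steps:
$y{\left(X,g \right)} = 16$ ($y{\left(X,g \right)} = \left(-4\right) \left(-4\right) = 16$)
$N{\left(Q \right)} = 4 + Q$
$T{\left(l \right)} = -2$
$L{\left(r,V \right)} = -2 + V$ ($L{\left(r,V \right)} = V - 2 = -2 + V$)
$R = 6$ ($R = \left(-2 + \left(4 + 1\right)\right) 2 = \left(-2 + 5\right) 2 = 3 \cdot 2 = 6$)
$O R - 484 = 213 \cdot 6 - 484 = 1278 - 484 = 794$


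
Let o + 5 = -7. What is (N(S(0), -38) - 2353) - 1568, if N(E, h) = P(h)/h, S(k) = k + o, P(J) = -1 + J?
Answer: -148959/38 ≈ -3920.0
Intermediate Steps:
o = -12 (o = -5 - 7 = -12)
S(k) = -12 + k (S(k) = k - 12 = -12 + k)
N(E, h) = (-1 + h)/h
(N(S(0), -38) - 2353) - 1568 = ((-1 - 38)/(-38) - 2353) - 1568 = (-1/38*(-39) - 2353) - 1568 = (39/38 - 2353) - 1568 = -89375/38 - 1568 = -148959/38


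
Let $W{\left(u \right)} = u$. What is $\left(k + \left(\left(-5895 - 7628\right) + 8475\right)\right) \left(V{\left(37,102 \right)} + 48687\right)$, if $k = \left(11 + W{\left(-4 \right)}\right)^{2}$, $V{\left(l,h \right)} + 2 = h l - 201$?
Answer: $-261237742$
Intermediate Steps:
$V{\left(l,h \right)} = -203 + h l$ ($V{\left(l,h \right)} = -2 + \left(h l - 201\right) = -2 + \left(-201 + h l\right) = -203 + h l$)
$k = 49$ ($k = \left(11 - 4\right)^{2} = 7^{2} = 49$)
$\left(k + \left(\left(-5895 - 7628\right) + 8475\right)\right) \left(V{\left(37,102 \right)} + 48687\right) = \left(49 + \left(\left(-5895 - 7628\right) + 8475\right)\right) \left(\left(-203 + 102 \cdot 37\right) + 48687\right) = \left(49 + \left(-13523 + 8475\right)\right) \left(\left(-203 + 3774\right) + 48687\right) = \left(49 - 5048\right) \left(3571 + 48687\right) = \left(-4999\right) 52258 = -261237742$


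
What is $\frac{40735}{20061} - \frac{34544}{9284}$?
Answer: $- \frac{78700861}{46561581} \approx -1.6903$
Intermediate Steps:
$\frac{40735}{20061} - \frac{34544}{9284} = 40735 \cdot \frac{1}{20061} - \frac{8636}{2321} = \frac{40735}{20061} - \frac{8636}{2321} = - \frac{78700861}{46561581}$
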